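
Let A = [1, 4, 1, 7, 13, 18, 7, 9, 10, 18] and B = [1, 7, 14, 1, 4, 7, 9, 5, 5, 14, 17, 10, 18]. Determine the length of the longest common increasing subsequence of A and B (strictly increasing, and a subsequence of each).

For each value that appears in both, track the longest common increasing run ending there.
The best achievable length is 6; one witness is 1, 4, 7, 9, 10, 18 (A-positions 1,2,4,8,9,10, B-positions 1,5,6,7,12,13).

6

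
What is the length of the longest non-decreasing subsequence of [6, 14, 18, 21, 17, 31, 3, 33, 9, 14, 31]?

One longest non-decreasing subsequence is 6, 14, 18, 21, 31, 33 (positions 1,2,3,4,6,8), of length 6; no longer one exists.

6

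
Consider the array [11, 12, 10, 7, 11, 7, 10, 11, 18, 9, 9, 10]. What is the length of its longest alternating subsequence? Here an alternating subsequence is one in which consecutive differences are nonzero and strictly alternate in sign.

Track the best alternating length ending on an up-step vs a down-step at each position: up/down = 1/1, 2/1, 1/3, 1/3, 4/3, 1/5, 6/5, 6/3, 6/1, 6/7, 6/7, 8/7.
The maximum over both is 8; one such subsequence is 11, 12, 10, 11, 7, 10, 9, 10.

8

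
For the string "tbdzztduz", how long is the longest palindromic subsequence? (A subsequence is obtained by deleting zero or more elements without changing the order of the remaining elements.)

4

One longest palindromic subsequence is dzzd (positions 3,4,5,7); it reads the same forward and backward, and the interval DP gives dp[1][9] = 4.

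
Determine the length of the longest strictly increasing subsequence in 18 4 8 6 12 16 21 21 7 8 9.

One longest increasing subsequence is 4, 8, 12, 16, 21 (positions 2,3,5,6,7), of length 5; no longer one exists.

5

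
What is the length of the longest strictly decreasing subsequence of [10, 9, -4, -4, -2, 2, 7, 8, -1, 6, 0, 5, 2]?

One longest decreasing subsequence is 10, 9, 7, 6, 5, 2 (positions 1,2,7,10,12,13), of length 6; no longer one exists.

6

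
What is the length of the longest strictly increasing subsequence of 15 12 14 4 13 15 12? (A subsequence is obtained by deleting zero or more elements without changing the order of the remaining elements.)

3

Scanning left to right, the best length ending at each element is: 15→1, 12→1, 14→2, 4→1, 13→2, 15→3, 12→2.
So the longest increasing subsequence has length 3, e.g. 12, 14, 15.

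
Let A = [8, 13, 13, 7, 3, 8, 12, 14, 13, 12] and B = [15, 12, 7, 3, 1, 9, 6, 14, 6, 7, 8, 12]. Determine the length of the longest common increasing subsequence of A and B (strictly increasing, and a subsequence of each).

3

A longest common strictly increasing subsequence is 7, 8, 12 (length 3); it appears in order in both A and B, and no longer such subsequence exists.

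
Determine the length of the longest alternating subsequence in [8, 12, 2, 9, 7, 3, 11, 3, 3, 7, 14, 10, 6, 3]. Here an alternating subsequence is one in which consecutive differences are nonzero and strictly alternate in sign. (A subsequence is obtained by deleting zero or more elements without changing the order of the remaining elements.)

9

A longest alternating subsequence is 8, 12, 2, 9, 7, 11, 3, 14, 10 (positions 1,2,3,4,5,7,8,11,12); its 8 consecutive differences strictly alternate in sign, and length 9 is optimal.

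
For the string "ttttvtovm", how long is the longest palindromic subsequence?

One longest palindromic subsequence is ttttt (positions 1,2,3,4,6); it reads the same forward and backward, and the interval DP gives dp[1][9] = 5.

5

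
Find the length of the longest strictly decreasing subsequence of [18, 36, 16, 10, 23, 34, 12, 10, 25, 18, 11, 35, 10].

6

Let dp[i] be the longest decreasing subsequence ending at position i. Then dp = [1, 1, 2, 3, 2, 2, 3, 4, 3, 4, 5, 2, 6].
The maximum is 6; one witness is 36, 34, 25, 18, 11, 10 at positions 2,6,9,10,11,13.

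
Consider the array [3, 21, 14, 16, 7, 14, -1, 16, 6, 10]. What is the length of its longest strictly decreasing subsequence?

4

Let dp[i] be the longest decreasing subsequence ending at position i. Then dp = [1, 1, 2, 2, 3, 3, 4, 2, 4, 4].
The maximum is 4; one witness is 21, 14, 7, -1 at positions 2,3,5,7.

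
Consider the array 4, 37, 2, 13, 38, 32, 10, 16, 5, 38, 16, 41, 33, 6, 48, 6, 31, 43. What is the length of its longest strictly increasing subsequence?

6

Let dp[i] be the longest increasing subsequence ending at position i. Then dp = [1, 2, 1, 2, 3, 3, 2, 3, 2, 4, 3, 5, 4, 3, 6, 3, 4, 6].
The maximum is 6; one witness is 4, 13, 32, 38, 41, 48 at positions 1,4,6,10,12,15.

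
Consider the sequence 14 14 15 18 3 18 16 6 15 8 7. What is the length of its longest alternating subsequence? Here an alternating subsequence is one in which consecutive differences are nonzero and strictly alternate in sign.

7

Track the best alternating length ending on an up-step vs a down-step at each position: up/down = 1/1, 1/1, 2/1, 2/1, 1/3, 4/1, 4/5, 4/5, 6/5, 6/7, 6/7.
The maximum over both is 7; one such subsequence is 14, 15, 3, 18, 6, 15, 8.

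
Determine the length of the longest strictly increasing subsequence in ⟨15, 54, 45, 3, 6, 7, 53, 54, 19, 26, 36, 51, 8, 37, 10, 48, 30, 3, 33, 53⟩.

One longest increasing subsequence is 3, 6, 7, 19, 26, 36, 37, 48, 53 (positions 4,5,6,9,10,11,14,16,20), of length 9; no longer one exists.

9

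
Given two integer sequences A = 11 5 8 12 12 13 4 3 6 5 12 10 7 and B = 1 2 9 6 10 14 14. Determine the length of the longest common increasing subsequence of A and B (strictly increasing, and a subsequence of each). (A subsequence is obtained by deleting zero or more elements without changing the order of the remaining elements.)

A longest common strictly increasing subsequence is 6, 10 (length 2); it appears in order in both A and B, and no longer such subsequence exists.

2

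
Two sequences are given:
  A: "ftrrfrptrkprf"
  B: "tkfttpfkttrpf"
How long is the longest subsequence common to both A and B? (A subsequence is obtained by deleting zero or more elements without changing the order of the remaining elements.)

A longest common subsequence is ftftrpf (length 7); the LCS DP confirms no longer common subsequence exists.

7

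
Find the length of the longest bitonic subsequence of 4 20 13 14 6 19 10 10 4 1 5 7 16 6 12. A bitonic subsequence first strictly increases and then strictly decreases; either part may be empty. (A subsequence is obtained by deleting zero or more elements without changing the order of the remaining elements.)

Let inc[i] be the LIS ending at i and dec[i] the longest strictly decreasing subsequence starting at i. inc = [1, 2, 2, 3, 2, 4, 3, 3, 1, 1, 2, 3, 4, 3, 4], dec = [2, 5, 4, 4, 3, 4, 3, 3, 2, 1, 1, 2, 2, 1, 1].
max_i inc[i]+dec[i]−1 = 7, with one witness 4, 13, 14, 19, 10, 7, 6.

7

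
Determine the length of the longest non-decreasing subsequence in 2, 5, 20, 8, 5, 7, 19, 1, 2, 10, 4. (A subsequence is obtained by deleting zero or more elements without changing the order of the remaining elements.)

5

Let dp[i] be the longest non-decreasing subsequence ending at position i. Then dp = [1, 2, 3, 3, 3, 4, 5, 1, 2, 5, 3].
The maximum is 5; one witness is 2, 5, 5, 7, 19 at positions 1,2,5,6,7.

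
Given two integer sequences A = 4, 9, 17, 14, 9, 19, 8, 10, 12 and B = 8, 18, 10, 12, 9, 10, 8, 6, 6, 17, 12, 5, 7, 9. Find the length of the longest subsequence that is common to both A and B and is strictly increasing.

For each value that appears in both, track the longest common increasing run ending there.
The best achievable length is 3; one witness is 8, 10, 12 (A-positions 7,8,9, B-positions 1,3,4).

3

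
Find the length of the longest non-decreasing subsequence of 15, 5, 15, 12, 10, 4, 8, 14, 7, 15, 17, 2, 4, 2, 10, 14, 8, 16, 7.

Let dp[i] be the longest non-decreasing subsequence ending at position i. Then dp = [1, 1, 2, 2, 2, 1, 2, 3, 2, 4, 5, 1, 2, 2, 3, 4, 3, 5, 3].
The maximum is 5; one witness is 5, 12, 14, 15, 17 at positions 2,4,8,10,11.

5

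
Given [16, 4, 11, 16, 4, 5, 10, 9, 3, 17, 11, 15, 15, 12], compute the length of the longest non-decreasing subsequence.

One longest non-decreasing subsequence is 4, 4, 5, 10, 11, 15, 15 (positions 2,5,6,7,11,12,13), of length 7; no longer one exists.

7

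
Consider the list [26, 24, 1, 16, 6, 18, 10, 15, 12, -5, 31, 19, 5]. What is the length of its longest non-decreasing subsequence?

5

Scanning left to right, the best length ending at each element is: 26→1, 24→1, 1→1, 16→2, 6→2, 18→3, 10→3, 15→4, 12→4, -5→1, 31→5, 19→5, 5→2.
So the longest non-decreasing subsequence has length 5, e.g. 1, 6, 10, 15, 31.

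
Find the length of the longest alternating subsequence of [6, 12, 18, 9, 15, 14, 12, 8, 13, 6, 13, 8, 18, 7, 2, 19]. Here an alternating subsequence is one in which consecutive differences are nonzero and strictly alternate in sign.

12

Track the best alternating length ending on an up-step vs a down-step at each position: up/down = 1/1, 2/1, 2/1, 2/3, 4/3, 4/5, 4/5, 2/5, 6/5, 1/7, 8/5, 8/9, 10/1, 8/11, 1/11, 12/1.
The maximum over both is 12; one such subsequence is 6, 12, 9, 15, 12, 13, 6, 13, 8, 18, 7, 19.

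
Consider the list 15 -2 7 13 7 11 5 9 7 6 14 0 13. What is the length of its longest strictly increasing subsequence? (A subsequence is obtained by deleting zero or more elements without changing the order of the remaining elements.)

One longest increasing subsequence is -2, 7, 13, 14 (positions 2,3,4,11), of length 4; no longer one exists.

4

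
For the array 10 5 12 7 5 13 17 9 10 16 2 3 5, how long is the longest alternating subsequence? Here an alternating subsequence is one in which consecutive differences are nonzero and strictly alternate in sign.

A longest alternating subsequence is 10, 5, 12, 7, 13, 9, 10, 2, 3 (positions 1,2,3,4,6,8,9,11,12); its 8 consecutive differences strictly alternate in sign, and length 9 is optimal.

9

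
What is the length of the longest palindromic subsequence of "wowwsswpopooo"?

One longest palindromic subsequence is owsswo (positions 2,4,5,6,7,13); it reads the same forward and backward, and the interval DP gives dp[1][13] = 6.

6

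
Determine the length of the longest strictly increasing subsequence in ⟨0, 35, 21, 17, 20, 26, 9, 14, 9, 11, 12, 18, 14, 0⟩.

One longest increasing subsequence is 0, 9, 11, 12, 18 (positions 1,7,10,11,12), of length 5; no longer one exists.

5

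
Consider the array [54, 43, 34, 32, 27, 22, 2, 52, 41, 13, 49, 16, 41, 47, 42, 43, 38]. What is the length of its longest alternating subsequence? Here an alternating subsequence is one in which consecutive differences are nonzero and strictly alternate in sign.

10

Track the best alternating length ending on an up-step vs a down-step at each position: up/down = 1/1, 1/2, 1/2, 1/2, 1/2, 1/2, 1/2, 3/2, 3/4, 3/4, 5/4, 5/6, 7/6, 7/6, 7/8, 9/8, 7/10.
The maximum over both is 10; one such subsequence is 54, 43, 52, 41, 49, 16, 47, 42, 43, 38.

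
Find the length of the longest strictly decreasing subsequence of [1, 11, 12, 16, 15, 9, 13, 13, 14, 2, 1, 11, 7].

Let dp[i] be the longest decreasing subsequence ending at position i. Then dp = [1, 1, 1, 1, 2, 3, 3, 3, 3, 4, 5, 4, 5].
The maximum is 5; one witness is 16, 15, 9, 2, 1 at positions 4,5,6,10,11.

5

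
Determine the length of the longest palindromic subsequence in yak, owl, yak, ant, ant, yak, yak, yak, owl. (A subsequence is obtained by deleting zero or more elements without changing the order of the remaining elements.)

Using dp[i][j] = 2 + dp[i+1][j−1] if the ends match, else max(dp[i+1][j], dp[i][j−1]):
dp[1][9] = 6. A witness is owl yak yak yak yak owl at positions 2,3,6,7,8,9.

6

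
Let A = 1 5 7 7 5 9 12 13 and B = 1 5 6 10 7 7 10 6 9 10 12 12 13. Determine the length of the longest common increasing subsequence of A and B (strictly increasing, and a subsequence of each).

6

For each value that appears in both, track the longest common increasing run ending there.
The best achievable length is 6; one witness is 1, 5, 7, 9, 12, 13 (A-positions 1,2,3,6,7,8, B-positions 1,2,5,9,11,13).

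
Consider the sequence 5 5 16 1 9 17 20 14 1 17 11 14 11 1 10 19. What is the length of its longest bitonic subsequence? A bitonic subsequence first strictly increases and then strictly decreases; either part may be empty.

One longest bitonic subsequence is 5, 16, 17, 20, 17, 14, 11, 10 (positions 1,3,6,7,10,12,13,15): it rises to 20 then falls. Length 8 is optimal.

8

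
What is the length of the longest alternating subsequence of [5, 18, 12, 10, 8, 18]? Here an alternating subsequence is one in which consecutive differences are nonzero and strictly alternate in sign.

A longest alternating subsequence is 5, 18, 12, 18 (positions 1,2,3,6); its 3 consecutive differences strictly alternate in sign, and length 4 is optimal.

4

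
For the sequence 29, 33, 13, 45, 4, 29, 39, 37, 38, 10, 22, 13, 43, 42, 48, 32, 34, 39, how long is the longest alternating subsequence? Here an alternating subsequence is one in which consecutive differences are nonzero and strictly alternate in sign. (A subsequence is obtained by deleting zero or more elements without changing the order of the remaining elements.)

A longest alternating subsequence is 29, 33, 13, 45, 4, 39, 37, 38, 10, 22, 13, 43, 42, 48, 32, 34 (positions 1,2,3,4,5,7,8,9,10,11,12,13,14,15,16,17); its 15 consecutive differences strictly alternate in sign, and length 16 is optimal.

16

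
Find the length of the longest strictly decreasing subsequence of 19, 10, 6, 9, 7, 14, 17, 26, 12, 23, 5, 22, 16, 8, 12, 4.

Let dp[i] be the longest decreasing subsequence ending at position i. Then dp = [1, 2, 3, 3, 4, 2, 2, 1, 3, 2, 5, 3, 4, 5, 5, 6].
The maximum is 6; one witness is 19, 10, 9, 7, 5, 4 at positions 1,2,4,5,11,16.

6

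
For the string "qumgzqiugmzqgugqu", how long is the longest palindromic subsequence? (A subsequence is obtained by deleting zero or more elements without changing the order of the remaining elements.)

One longest palindromic subsequence is uqugqguqu (positions 2,6,8,9,12,13,14,16,17); it reads the same forward and backward, and the interval DP gives dp[1][17] = 9.

9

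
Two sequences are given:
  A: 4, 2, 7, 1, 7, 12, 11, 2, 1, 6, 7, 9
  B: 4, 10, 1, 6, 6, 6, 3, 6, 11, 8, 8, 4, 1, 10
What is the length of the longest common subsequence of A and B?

A longest common subsequence is 4, 1, 11, 1 (length 4); the LCS DP confirms no longer common subsequence exists.

4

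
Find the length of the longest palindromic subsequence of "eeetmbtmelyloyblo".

Using dp[i][j] = 2 + dp[i+1][j−1] if the ends match, else max(dp[i+1][j], dp[i][j−1]):
dp[1][17] = 5. A witness is lyoyl at positions 10,11,13,14,16.

5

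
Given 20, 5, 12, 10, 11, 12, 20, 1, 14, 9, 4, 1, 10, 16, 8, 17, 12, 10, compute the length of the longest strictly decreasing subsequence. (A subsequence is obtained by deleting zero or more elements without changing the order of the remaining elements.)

Let dp[i] be the longest decreasing subsequence ending at position i. Then dp = [1, 2, 2, 3, 3, 2, 1, 4, 2, 4, 5, 6, 4, 2, 5, 2, 3, 4].
The maximum is 6; one witness is 20, 12, 10, 9, 4, 1 at positions 1,3,4,10,11,12.

6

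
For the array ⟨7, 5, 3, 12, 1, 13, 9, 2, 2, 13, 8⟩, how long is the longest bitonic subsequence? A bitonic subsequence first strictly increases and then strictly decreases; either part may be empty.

Let inc[i] be the LIS ending at i and dec[i] the longest strictly decreasing subsequence starting at i. inc = [1, 1, 1, 2, 1, 3, 2, 2, 2, 3, 3], dec = [4, 3, 2, 3, 1, 3, 2, 1, 1, 2, 1].
max_i inc[i]+dec[i]−1 = 5, with one witness 7, 12, 13, 9, 8.

5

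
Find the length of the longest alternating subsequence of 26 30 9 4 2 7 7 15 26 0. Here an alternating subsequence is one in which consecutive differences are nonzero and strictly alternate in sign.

Track the best alternating length ending on an up-step vs a down-step at each position: up/down = 1/1, 2/1, 1/3, 1/3, 1/3, 4/3, 4/3, 4/3, 4/3, 1/5.
The maximum over both is 5; one such subsequence is 26, 30, 4, 7, 0.

5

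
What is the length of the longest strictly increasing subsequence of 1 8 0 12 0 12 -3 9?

3

Scanning left to right, the best length ending at each element is: 1→1, 8→2, 0→1, 12→3, 0→1, 12→3, -3→1, 9→3.
So the longest increasing subsequence has length 3, e.g. 1, 8, 12.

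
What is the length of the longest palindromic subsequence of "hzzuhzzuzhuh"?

One longest palindromic subsequence is huhzuzhuh (positions 1,4,5,6,8,9,10,11,12); it reads the same forward and backward, and the interval DP gives dp[1][12] = 9.

9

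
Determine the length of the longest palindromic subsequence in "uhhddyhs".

One longest palindromic subsequence is hddh (positions 3,4,5,7); it reads the same forward and backward, and the interval DP gives dp[1][8] = 4.

4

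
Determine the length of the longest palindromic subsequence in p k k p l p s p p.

One longest palindromic subsequence is ppspp (positions 1,4,7,8,9); it reads the same forward and backward, and the interval DP gives dp[1][9] = 5.

5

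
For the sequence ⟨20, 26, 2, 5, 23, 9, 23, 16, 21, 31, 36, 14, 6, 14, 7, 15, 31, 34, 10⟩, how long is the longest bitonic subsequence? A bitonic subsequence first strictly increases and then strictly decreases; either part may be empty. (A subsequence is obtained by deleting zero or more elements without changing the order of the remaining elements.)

9

One longest bitonic subsequence is 2, 5, 9, 16, 21, 31, 36, 34, 10 (positions 3,4,6,8,9,10,11,18,19): it rises to 36 then falls. Length 9 is optimal.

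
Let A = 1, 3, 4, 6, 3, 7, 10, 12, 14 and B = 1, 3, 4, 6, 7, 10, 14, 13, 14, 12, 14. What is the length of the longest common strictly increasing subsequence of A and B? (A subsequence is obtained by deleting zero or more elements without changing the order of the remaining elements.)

For each value that appears in both, track the longest common increasing run ending there.
The best achievable length is 8; one witness is 1, 3, 4, 6, 7, 10, 12, 14 (A-positions 1,2,3,4,6,7,8,9, B-positions 1,2,3,4,5,6,10,11).

8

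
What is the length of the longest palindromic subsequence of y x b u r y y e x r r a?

Using dp[i][j] = 2 + dp[i+1][j−1] if the ends match, else max(dp[i+1][j], dp[i][j−1]):
dp[1][12] = 4. A witness is ryyr at positions 5,6,7,11.

4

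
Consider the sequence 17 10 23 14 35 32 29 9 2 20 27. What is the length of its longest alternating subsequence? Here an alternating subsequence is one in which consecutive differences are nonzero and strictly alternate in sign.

A longest alternating subsequence is 17, 10, 23, 14, 35, 9, 20 (positions 1,2,3,4,5,8,10); its 6 consecutive differences strictly alternate in sign, and length 7 is optimal.

7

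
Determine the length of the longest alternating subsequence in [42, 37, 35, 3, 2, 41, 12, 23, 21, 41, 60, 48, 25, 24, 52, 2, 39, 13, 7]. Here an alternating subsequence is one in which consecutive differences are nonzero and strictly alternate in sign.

A longest alternating subsequence is 42, 37, 41, 12, 23, 21, 60, 48, 52, 2, 39, 13 (positions 1,2,6,7,8,9,11,12,15,16,17,18); its 11 consecutive differences strictly alternate in sign, and length 12 is optimal.

12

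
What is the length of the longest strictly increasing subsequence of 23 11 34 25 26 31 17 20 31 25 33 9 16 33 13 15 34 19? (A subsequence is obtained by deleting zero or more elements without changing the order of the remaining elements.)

6

Scanning left to right, the best length ending at each element is: 23→1, 11→1, 34→2, 25→2, 26→3, 31→4, 17→2, 20→3, 31→4, 25→4, 33→5, 9→1, 16→2, 33→5, 13→2, 15→3, 34→6, 19→4.
So the longest increasing subsequence has length 6, e.g. 23, 25, 26, 31, 33, 34.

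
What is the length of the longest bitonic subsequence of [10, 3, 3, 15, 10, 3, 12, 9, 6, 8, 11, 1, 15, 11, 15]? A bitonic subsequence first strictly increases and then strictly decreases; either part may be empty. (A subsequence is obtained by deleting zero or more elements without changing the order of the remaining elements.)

Let inc[i] be the LIS ending at i and dec[i] the longest strictly decreasing subsequence starting at i. inc = [1, 1, 1, 2, 2, 1, 3, 2, 2, 3, 4, 1, 5, 4, 5], dec = [4, 2, 2, 5, 4, 2, 4, 3, 2, 2, 2, 1, 2, 1, 1].
max_i inc[i]+dec[i]−1 = 6, with one witness 10, 15, 12, 9, 8, 1.

6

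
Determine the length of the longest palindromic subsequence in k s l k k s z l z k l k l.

9

One longest palindromic subsequence is lkkzlzkkl (positions 3,4,5,7,8,9,10,12,13); it reads the same forward and backward, and the interval DP gives dp[1][13] = 9.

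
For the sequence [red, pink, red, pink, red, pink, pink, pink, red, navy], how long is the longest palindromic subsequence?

Using dp[i][j] = 2 + dp[i+1][j−1] if the ends match, else max(dp[i+1][j], dp[i][j−1]):
dp[1][10] = 7. A witness is red pink pink pink pink pink red at positions 1,2,4,6,7,8,9.

7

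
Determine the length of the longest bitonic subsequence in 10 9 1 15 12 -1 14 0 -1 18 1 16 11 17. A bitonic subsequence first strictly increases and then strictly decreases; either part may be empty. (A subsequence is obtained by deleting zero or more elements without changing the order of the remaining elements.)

6

Let inc[i] be the LIS ending at i and dec[i] the longest strictly decreasing subsequence starting at i. inc = [1, 1, 1, 2, 2, 1, 3, 2, 1, 4, 3, 4, 4, 5], dec = [5, 4, 3, 4, 3, 1, 3, 2, 1, 3, 1, 2, 1, 1].
max_i inc[i]+dec[i]−1 = 6, with one witness 10, 12, 14, 18, 16, 11.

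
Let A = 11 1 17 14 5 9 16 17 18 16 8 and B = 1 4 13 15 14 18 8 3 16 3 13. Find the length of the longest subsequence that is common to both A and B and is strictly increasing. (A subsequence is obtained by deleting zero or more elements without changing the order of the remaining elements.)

A longest common strictly increasing subsequence is 1, 14, 18 (length 3); it appears in order in both A and B, and no longer such subsequence exists.

3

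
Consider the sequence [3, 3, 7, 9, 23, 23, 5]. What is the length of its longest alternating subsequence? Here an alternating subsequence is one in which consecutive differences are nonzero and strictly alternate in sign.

3

Track the best alternating length ending on an up-step vs a down-step at each position: up/down = 1/1, 1/1, 2/1, 2/1, 2/1, 2/1, 2/3.
The maximum over both is 3; one such subsequence is 3, 7, 5.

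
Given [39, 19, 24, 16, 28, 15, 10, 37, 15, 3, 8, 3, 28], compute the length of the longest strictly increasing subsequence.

One longest increasing subsequence is 19, 24, 28, 37 (positions 2,3,5,8), of length 4; no longer one exists.

4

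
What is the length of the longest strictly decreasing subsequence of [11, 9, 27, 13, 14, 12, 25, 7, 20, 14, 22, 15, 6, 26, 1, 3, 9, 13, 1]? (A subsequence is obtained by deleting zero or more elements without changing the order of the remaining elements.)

Let dp[i] be the longest decreasing subsequence ending at position i. Then dp = [1, 2, 1, 2, 2, 3, 2, 4, 3, 4, 3, 4, 5, 2, 6, 6, 5, 5, 7].
The maximum is 7; one witness is 27, 13, 12, 7, 6, 3, 1 at positions 3,4,6,8,13,16,19.

7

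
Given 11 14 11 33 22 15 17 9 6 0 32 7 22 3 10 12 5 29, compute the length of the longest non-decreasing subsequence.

6

Let dp[i] be the longest non-decreasing subsequence ending at position i. Then dp = [1, 2, 2, 3, 3, 3, 4, 1, 1, 1, 5, 2, 5, 2, 3, 4, 3, 6].
The maximum is 6; one witness is 11, 14, 15, 17, 22, 29 at positions 1,2,6,7,13,18.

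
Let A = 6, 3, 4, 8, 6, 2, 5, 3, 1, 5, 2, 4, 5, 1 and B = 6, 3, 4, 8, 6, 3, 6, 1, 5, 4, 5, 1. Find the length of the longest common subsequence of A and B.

Backtracking the LCS table gives one alignment: 6 (A1,B1) → 3 (A2,B2) → 4 (A3,B3) → 8 (A4,B4) → 6 (A5,B5) → 3 (A8,B6) → 1 (A9,B8) → 5 (A10,B9) → 4 (A12,B10) → 5 (A13,B11) → 1 (A14,B12).
So the longest common subsequence has length 11.

11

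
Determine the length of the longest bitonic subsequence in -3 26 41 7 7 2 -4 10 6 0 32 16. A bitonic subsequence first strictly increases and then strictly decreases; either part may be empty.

6

Let inc[i] be the LIS ending at i and dec[i] the longest strictly decreasing subsequence starting at i. inc = [1, 2, 3, 2, 2, 2, 1, 3, 3, 2, 4, 4], dec = [2, 4, 4, 3, 3, 2, 1, 3, 2, 1, 2, 1].
max_i inc[i]+dec[i]−1 = 6, with one witness -3, 26, 41, 10, 6, 0.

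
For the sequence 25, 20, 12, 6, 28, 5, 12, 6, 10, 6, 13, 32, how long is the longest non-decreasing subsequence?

Let dp[i] be the longest non-decreasing subsequence ending at position i. Then dp = [1, 1, 1, 1, 2, 1, 2, 2, 3, 3, 4, 5].
The maximum is 5; one witness is 6, 6, 10, 13, 32 at positions 4,8,9,11,12.

5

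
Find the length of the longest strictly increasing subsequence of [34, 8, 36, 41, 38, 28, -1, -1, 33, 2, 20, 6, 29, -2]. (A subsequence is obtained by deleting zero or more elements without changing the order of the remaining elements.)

4

Scanning left to right, the best length ending at each element is: 34→1, 8→1, 36→2, 41→3, 38→3, 28→2, -1→1, -1→1, 33→3, 2→2, 20→3, 6→3, 29→4, -2→1.
So the longest increasing subsequence has length 4, e.g. -1, 2, 20, 29.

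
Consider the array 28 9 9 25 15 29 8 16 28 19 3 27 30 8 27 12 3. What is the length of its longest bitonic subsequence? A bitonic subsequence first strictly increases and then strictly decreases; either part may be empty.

9

One longest bitonic subsequence is 9, 15, 16, 19, 27, 30, 27, 12, 3 (positions 2,5,8,10,12,13,15,16,17): it rises to 30 then falls. Length 9 is optimal.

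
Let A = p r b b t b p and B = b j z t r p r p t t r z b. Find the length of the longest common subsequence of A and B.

A longest common subsequence is prtb (length 4); the LCS DP confirms no longer common subsequence exists.

4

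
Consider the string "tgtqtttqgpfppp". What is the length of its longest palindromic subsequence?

One longest palindromic subsequence is gqtttqg (positions 2,4,5,6,7,8,9); it reads the same forward and backward, and the interval DP gives dp[1][14] = 7.

7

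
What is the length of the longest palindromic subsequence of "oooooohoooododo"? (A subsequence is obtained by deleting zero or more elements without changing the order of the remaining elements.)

Using dp[i][j] = 2 + dp[i+1][j−1] if the ends match, else max(dp[i+1][j], dp[i][j−1]):
dp[1][15] = 13. A witness is oooooohoooooo at positions 1,2,3,4,5,6,7,8,9,10,11,13,15.

13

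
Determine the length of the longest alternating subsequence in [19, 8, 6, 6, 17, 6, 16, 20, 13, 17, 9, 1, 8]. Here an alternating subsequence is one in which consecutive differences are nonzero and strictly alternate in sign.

Track the best alternating length ending on an up-step vs a down-step at each position: up/down = 1/1, 1/2, 1/2, 1/2, 3/2, 1/4, 5/4, 5/1, 5/6, 7/6, 5/8, 1/8, 9/8.
The maximum over both is 9; one such subsequence is 19, 8, 17, 6, 16, 13, 17, 1, 8.

9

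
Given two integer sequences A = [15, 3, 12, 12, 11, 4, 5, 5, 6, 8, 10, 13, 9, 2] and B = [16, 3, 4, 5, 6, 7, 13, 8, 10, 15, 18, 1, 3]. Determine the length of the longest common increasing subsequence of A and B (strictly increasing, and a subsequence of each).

For each value that appears in both, track the longest common increasing run ending there.
The best achievable length is 6; one witness is 3, 4, 5, 6, 8, 10 (A-positions 2,6,7,9,10,11, B-positions 2,3,4,5,8,9).

6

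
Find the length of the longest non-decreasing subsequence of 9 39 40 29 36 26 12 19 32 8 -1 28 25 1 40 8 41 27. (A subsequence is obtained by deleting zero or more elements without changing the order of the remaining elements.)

6

Scanning left to right, the best length ending at each element is: 9→1, 39→2, 40→3, 29→2, 36→3, 26→2, 12→2, 19→3, 32→4, 8→1, -1→1, 28→4, 25→4, 1→2, 40→5, 8→3, 41→6, 27→5.
So the longest non-decreasing subsequence has length 6, e.g. 9, 12, 19, 32, 40, 41.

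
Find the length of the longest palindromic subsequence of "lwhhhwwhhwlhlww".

One longest palindromic subsequence is whhhwwhhhw (positions 2,3,4,5,6,7,8,9,12,15); it reads the same forward and backward, and the interval DP gives dp[1][15] = 10.

10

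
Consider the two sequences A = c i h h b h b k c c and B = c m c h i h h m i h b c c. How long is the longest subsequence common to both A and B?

A longest common subsequence is cihhhbcc (length 8); the LCS DP confirms no longer common subsequence exists.

8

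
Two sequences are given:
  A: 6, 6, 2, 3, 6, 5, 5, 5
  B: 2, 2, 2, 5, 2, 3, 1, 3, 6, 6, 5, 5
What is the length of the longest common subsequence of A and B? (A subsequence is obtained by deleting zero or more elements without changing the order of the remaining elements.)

A longest common subsequence is 2, 3, 6, 5, 5 (length 5); the LCS DP confirms no longer common subsequence exists.

5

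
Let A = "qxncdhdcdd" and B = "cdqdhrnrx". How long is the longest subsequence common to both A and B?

3

Backtracking the LCS table gives one alignment: q (A1,B3) → d (A5,B4) → h (A6,B5).
So the longest common subsequence has length 3.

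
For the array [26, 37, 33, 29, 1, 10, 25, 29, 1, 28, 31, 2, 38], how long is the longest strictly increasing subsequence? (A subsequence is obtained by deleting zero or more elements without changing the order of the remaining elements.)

6

Scanning left to right, the best length ending at each element is: 26→1, 37→2, 33→2, 29→2, 1→1, 10→2, 25→3, 29→4, 1→1, 28→4, 31→5, 2→2, 38→6.
So the longest increasing subsequence has length 6, e.g. 1, 10, 25, 29, 31, 38.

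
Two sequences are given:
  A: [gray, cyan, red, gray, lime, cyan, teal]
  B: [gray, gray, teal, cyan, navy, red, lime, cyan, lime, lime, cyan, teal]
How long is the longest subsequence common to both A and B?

A longest common subsequence is gray, cyan, red, lime, cyan, teal (length 6); the LCS DP confirms no longer common subsequence exists.

6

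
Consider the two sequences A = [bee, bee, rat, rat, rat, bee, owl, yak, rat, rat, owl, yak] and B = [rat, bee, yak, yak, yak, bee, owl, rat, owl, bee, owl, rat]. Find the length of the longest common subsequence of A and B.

A longest common subsequence is bee, bee, rat, bee, owl, rat (length 6); the LCS DP confirms no longer common subsequence exists.

6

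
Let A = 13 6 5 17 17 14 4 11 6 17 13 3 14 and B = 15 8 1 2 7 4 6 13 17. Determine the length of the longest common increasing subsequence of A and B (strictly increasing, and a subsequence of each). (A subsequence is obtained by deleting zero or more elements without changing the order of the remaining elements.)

3

For each value that appears in both, track the longest common increasing run ending there.
The best achievable length is 3; one witness is 4, 6, 13 (A-positions 7,9,11, B-positions 6,7,8).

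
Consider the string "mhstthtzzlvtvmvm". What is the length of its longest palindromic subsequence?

Using dp[i][j] = 2 + dp[i+1][j−1] if the ends match, else max(dp[i+1][j], dp[i][j−1]):
dp[1][16] = 7. A witness is mtthttm at positions 1,4,5,6,7,12,16.

7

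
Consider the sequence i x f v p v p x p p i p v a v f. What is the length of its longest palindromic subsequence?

Using dp[i][j] = 2 + dp[i+1][j−1] if the ends match, else max(dp[i+1][j], dp[i][j−1]):
dp[1][16] = 10. A witness is fvvppppvvf at positions 3,4,6,7,9,10,12,13,15,16.

10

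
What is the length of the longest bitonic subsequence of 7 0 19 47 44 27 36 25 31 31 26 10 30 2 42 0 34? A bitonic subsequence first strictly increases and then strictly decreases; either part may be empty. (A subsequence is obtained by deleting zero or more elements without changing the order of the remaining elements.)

One longest bitonic subsequence is 7, 19, 47, 44, 36, 31, 26, 10, 2, 0 (positions 1,3,4,5,7,10,11,12,14,16): it rises to 47 then falls. Length 10 is optimal.

10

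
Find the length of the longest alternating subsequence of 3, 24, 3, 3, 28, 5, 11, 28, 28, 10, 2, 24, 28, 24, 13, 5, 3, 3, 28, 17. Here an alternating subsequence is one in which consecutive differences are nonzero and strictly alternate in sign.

11

A longest alternating subsequence is 3, 24, 3, 28, 5, 11, 10, 28, 24, 28, 17 (positions 1,2,3,5,6,7,10,13,14,19,20); its 10 consecutive differences strictly alternate in sign, and length 11 is optimal.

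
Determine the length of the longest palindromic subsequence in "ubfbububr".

5

One longest palindromic subsequence is bubub (positions 4,5,6,7,8); it reads the same forward and backward, and the interval DP gives dp[1][9] = 5.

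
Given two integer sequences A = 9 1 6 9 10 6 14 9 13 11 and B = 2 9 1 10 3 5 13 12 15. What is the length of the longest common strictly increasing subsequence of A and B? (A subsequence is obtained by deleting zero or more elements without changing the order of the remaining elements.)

3

For each value that appears in both, track the longest common increasing run ending there.
The best achievable length is 3; one witness is 9, 10, 13 (A-positions 1,5,9, B-positions 2,4,7).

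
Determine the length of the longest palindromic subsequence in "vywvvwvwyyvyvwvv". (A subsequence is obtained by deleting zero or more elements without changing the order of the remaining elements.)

Using dp[i][j] = 2 + dp[i+1][j−1] if the ends match, else max(dp[i+1][j], dp[i][j−1]):
dp[1][16] = 11. A witness is vvwvyvyvwvv at positions 1,4,6,7,9,11,12,13,14,15,16.

11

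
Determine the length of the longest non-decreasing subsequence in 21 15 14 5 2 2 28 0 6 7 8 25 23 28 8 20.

One longest non-decreasing subsequence is 2, 2, 6, 7, 8, 25, 28 (positions 5,6,9,10,11,12,14), of length 7; no longer one exists.

7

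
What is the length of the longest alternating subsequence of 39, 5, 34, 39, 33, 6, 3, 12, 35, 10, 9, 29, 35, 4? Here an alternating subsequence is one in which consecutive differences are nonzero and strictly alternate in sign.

8

A longest alternating subsequence is 39, 5, 34, 6, 12, 10, 29, 4 (positions 1,2,3,6,8,10,12,14); its 7 consecutive differences strictly alternate in sign, and length 8 is optimal.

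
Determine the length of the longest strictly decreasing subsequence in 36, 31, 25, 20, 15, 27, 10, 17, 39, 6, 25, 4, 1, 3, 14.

One longest decreasing subsequence is 36, 31, 25, 20, 15, 10, 6, 4, 1 (positions 1,2,3,4,5,7,10,12,13), of length 9; no longer one exists.

9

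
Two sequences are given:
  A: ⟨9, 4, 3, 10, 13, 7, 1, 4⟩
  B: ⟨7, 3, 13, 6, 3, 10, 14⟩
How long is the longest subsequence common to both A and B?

A longest common subsequence is 3, 10 (length 2); the LCS DP confirms no longer common subsequence exists.

2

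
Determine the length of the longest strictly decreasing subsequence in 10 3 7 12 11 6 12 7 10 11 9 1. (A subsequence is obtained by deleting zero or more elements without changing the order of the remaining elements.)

One longest decreasing subsequence is 12, 11, 10, 9, 1 (positions 4,5,9,11,12), of length 5; no longer one exists.

5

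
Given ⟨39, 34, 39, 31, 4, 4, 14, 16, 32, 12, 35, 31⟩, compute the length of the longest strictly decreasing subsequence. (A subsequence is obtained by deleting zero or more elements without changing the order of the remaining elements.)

Scanning left to right, the best length ending at each element is: 39→1, 34→2, 39→1, 31→3, 4→4, 4→4, 14→4, 16→4, 32→3, 12→5, 35→2, 31→4.
So the longest decreasing subsequence has length 5, e.g. 39, 34, 31, 14, 12.

5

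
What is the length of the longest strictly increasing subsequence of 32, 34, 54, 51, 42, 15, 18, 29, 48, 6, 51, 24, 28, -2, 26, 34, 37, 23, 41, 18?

Scanning left to right, the best length ending at each element is: 32→1, 34→2, 54→3, 51→3, 42→3, 15→1, 18→2, 29→3, 48→4, 6→1, 51→5, 24→3, 28→4, -2→1, 26→4, 34→5, 37→6, 23→3, 41→7, 18→2.
So the longest increasing subsequence has length 7, e.g. 15, 18, 24, 28, 34, 37, 41.

7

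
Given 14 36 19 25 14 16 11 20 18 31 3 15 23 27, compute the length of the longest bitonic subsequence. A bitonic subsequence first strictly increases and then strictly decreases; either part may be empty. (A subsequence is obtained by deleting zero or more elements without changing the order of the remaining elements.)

6

One longest bitonic subsequence is 14, 36, 25, 20, 18, 15 (positions 1,2,4,8,9,12): it rises to 36 then falls. Length 6 is optimal.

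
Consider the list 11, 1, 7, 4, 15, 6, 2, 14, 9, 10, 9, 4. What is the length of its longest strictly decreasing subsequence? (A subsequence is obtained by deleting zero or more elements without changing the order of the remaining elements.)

Let dp[i] be the longest decreasing subsequence ending at position i. Then dp = [1, 2, 2, 3, 1, 3, 4, 2, 3, 3, 4, 5].
The maximum is 5; one witness is 15, 14, 10, 9, 4 at positions 5,8,10,11,12.

5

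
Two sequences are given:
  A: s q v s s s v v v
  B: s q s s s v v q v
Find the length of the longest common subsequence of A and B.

8

A longest common subsequence is sqsssvvv (length 8); the LCS DP confirms no longer common subsequence exists.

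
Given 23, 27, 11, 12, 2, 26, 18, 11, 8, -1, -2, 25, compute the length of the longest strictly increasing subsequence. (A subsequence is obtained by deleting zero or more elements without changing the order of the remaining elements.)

4

Scanning left to right, the best length ending at each element is: 23→1, 27→2, 11→1, 12→2, 2→1, 26→3, 18→3, 11→2, 8→2, -1→1, -2→1, 25→4.
So the longest increasing subsequence has length 4, e.g. 11, 12, 18, 25.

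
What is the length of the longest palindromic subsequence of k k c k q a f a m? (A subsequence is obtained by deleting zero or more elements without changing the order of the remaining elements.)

3

Using dp[i][j] = 2 + dp[i+1][j−1] if the ends match, else max(dp[i+1][j], dp[i][j−1]):
dp[1][9] = 3. A witness is afa at positions 6,7,8.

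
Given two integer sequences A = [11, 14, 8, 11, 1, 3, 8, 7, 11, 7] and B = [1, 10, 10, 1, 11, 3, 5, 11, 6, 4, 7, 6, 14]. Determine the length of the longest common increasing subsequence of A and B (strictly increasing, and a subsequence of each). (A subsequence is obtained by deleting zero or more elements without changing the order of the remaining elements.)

A longest common strictly increasing subsequence is 1, 3, 11 (length 3); it appears in order in both A and B, and no longer such subsequence exists.

3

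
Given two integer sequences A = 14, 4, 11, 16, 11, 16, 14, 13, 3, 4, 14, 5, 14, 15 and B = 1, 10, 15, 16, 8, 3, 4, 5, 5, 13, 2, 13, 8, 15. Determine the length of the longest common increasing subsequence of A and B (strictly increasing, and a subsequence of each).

For each value that appears in both, track the longest common increasing run ending there.
The best achievable length is 4; one witness is 3, 4, 5, 15 (A-positions 9,10,12,14, B-positions 6,7,8,14).

4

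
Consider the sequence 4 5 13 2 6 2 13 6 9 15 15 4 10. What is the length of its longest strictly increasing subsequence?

Scanning left to right, the best length ending at each element is: 4→1, 5→2, 13→3, 2→1, 6→3, 2→1, 13→4, 6→3, 9→4, 15→5, 15→5, 4→2, 10→5.
So the longest increasing subsequence has length 5, e.g. 4, 5, 6, 13, 15.

5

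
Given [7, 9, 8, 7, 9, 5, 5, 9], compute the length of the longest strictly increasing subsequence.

3

Scanning left to right, the best length ending at each element is: 7→1, 9→2, 8→2, 7→1, 9→3, 5→1, 5→1, 9→3.
So the longest increasing subsequence has length 3, e.g. 7, 8, 9.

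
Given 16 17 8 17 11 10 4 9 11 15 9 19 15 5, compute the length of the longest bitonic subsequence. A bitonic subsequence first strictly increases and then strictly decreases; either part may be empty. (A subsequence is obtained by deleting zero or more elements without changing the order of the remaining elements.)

Let inc[i] be the LIS ending at i and dec[i] the longest strictly decreasing subsequence starting at i. inc = [1, 2, 1, 2, 2, 2, 1, 2, 3, 4, 2, 5, 4, 2], dec = [5, 5, 2, 5, 4, 3, 1, 2, 3, 3, 2, 3, 2, 1].
max_i inc[i]+dec[i]−1 = 7, with one witness 8, 10, 11, 15, 19, 15, 5.

7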